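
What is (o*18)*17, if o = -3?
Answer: -918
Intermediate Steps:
(o*18)*17 = -3*18*17 = -54*17 = -918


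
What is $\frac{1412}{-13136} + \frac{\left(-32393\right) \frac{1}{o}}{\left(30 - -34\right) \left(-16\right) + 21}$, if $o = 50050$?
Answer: $- \frac{8807137169}{82428646300} \approx -0.10685$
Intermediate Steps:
$\frac{1412}{-13136} + \frac{\left(-32393\right) \frac{1}{o}}{\left(30 - -34\right) \left(-16\right) + 21} = \frac{1412}{-13136} + \frac{\left(-32393\right) \frac{1}{50050}}{\left(30 - -34\right) \left(-16\right) + 21} = 1412 \left(- \frac{1}{13136}\right) + \frac{\left(-32393\right) \frac{1}{50050}}{\left(30 + 34\right) \left(-16\right) + 21} = - \frac{353}{3284} - \frac{32393}{50050 \left(64 \left(-16\right) + 21\right)} = - \frac{353}{3284} - \frac{32393}{50050 \left(-1024 + 21\right)} = - \frac{353}{3284} - \frac{32393}{50050 \left(-1003\right)} = - \frac{353}{3284} - - \frac{32393}{50200150} = - \frac{353}{3284} + \frac{32393}{50200150} = - \frac{8807137169}{82428646300}$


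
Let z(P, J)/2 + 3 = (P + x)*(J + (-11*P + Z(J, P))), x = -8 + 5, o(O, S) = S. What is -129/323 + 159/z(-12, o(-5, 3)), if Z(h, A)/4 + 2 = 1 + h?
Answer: -201847/462536 ≈ -0.43639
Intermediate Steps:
Z(h, A) = -4 + 4*h (Z(h, A) = -8 + 4*(1 + h) = -8 + (4 + 4*h) = -4 + 4*h)
x = -3
z(P, J) = -6 + 2*(-3 + P)*(-4 - 11*P + 5*J) (z(P, J) = -6 + 2*((P - 3)*(J + (-11*P + (-4 + 4*J)))) = -6 + 2*((-3 + P)*(J + (-4 - 11*P + 4*J))) = -6 + 2*((-3 + P)*(-4 - 11*P + 5*J)) = -6 + 2*(-3 + P)*(-4 - 11*P + 5*J))
-129/323 + 159/z(-12, o(-5, 3)) = -129/323 + 159/(18 - 30*3 - 22*(-12)**2 + 58*(-12) + 10*3*(-12)) = -129*1/323 + 159/(18 - 90 - 22*144 - 696 - 360) = -129/323 + 159/(18 - 90 - 3168 - 696 - 360) = -129/323 + 159/(-4296) = -129/323 + 159*(-1/4296) = -129/323 - 53/1432 = -201847/462536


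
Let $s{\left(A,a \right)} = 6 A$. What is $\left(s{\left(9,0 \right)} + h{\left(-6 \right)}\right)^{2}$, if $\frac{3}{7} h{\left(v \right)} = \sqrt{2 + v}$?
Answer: $\frac{26048}{9} + 504 i \approx 2894.2 + 504.0 i$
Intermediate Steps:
$h{\left(v \right)} = \frac{7 \sqrt{2 + v}}{3}$
$\left(s{\left(9,0 \right)} + h{\left(-6 \right)}\right)^{2} = \left(6 \cdot 9 + \frac{7 \sqrt{2 - 6}}{3}\right)^{2} = \left(54 + \frac{7 \sqrt{-4}}{3}\right)^{2} = \left(54 + \frac{7 \cdot 2 i}{3}\right)^{2} = \left(54 + \frac{14 i}{3}\right)^{2}$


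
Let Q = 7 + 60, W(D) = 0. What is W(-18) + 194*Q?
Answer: 12998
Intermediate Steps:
Q = 67
W(-18) + 194*Q = 0 + 194*67 = 0 + 12998 = 12998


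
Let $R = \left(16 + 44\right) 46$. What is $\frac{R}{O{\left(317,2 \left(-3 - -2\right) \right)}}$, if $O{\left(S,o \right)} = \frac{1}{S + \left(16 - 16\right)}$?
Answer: $874920$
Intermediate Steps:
$R = 2760$ ($R = 60 \cdot 46 = 2760$)
$O{\left(S,o \right)} = \frac{1}{S}$ ($O{\left(S,o \right)} = \frac{1}{S + \left(16 - 16\right)} = \frac{1}{S + 0} = \frac{1}{S}$)
$\frac{R}{O{\left(317,2 \left(-3 - -2\right) \right)}} = \frac{2760}{\frac{1}{317}} = 2760 \frac{1}{\frac{1}{317}} = 2760 \cdot 317 = 874920$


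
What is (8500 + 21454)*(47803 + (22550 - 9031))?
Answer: 1836839188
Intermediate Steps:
(8500 + 21454)*(47803 + (22550 - 9031)) = 29954*(47803 + 13519) = 29954*61322 = 1836839188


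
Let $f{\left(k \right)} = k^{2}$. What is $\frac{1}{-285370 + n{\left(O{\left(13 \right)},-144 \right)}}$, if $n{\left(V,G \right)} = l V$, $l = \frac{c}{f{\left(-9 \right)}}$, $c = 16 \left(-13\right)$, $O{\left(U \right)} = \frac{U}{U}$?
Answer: $- \frac{81}{23115178} \approx -3.5042 \cdot 10^{-6}$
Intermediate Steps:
$O{\left(U \right)} = 1$
$c = -208$
$l = - \frac{208}{81}$ ($l = - \frac{208}{\left(-9\right)^{2}} = - \frac{208}{81} \approx -2.5679$)
$n{\left(V,G \right)} = - \frac{208 V}{81}$
$\frac{1}{-285370 + n{\left(O{\left(13 \right)},-144 \right)}} = \frac{1}{-285370 - \frac{208}{81}} = \frac{1}{- \frac{23115178}{81}} = - \frac{81}{23115178}$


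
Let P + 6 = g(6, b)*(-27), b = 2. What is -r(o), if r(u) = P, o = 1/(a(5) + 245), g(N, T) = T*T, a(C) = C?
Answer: 114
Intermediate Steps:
g(N, T) = T²
o = 1/250 (o = 1/(5 + 245) = 1/250 ≈ 0.0040000)
P = -114 (P = -6 + 2²*(-27) = -6 + 4*(-27) = -6 - 108 = -114)
r(u) = -114
-r(o) = -1*(-114) = 114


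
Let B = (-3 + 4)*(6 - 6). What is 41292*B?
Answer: 0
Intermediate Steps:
B = 0 (B = 1*0 = 0)
41292*B = 41292*0 = 0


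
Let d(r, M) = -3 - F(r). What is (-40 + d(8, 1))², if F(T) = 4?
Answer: 2209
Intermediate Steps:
d(r, M) = -7 (d(r, M) = -3 - 1*4 = -3 - 4 = -7)
(-40 + d(8, 1))² = (-40 - 7)² = (-47)² = 2209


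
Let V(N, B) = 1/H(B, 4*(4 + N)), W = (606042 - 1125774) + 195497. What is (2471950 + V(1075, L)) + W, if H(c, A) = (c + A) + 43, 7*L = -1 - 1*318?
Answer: 64848106717/30194 ≈ 2.1477e+6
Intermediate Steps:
L = -319/7 (L = (-1 - 1*318)/7 = (-1 - 318)/7 = (⅐)*(-319) = -319/7 ≈ -45.571)
W = -324235 (W = -519732 + 195497 = -324235)
H(c, A) = 43 + A + c (H(c, A) = (A + c) + 43 = 43 + A + c)
V(N, B) = 1/(59 + B + 4*N) (V(N, B) = 1/(43 + 4*(4 + N) + B) = 1/(43 + (16 + 4*N) + B) = 1/(59 + B + 4*N))
(2471950 + V(1075, L)) + W = (2471950 + 1/(59 - 319/7 + 4*1075)) - 324235 = (2471950 + 1/(59 - 319/7 + 4300)) - 324235 = (2471950 + 1/(30194/7)) - 324235 = (2471950 + 7/30194) - 324235 = 74638058307/30194 - 324235 = 64848106717/30194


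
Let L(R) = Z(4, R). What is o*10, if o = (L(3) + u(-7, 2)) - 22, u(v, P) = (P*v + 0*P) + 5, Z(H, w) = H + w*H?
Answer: -150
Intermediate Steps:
Z(H, w) = H + H*w
L(R) = 4 + 4*R (L(R) = 4*(1 + R) = 4 + 4*R)
u(v, P) = 5 + P*v (u(v, P) = (P*v + 0) + 5 = P*v + 5 = 5 + P*v)
o = -15 (o = ((4 + 4*3) + (5 + 2*(-7))) - 22 = ((4 + 12) + (5 - 14)) - 22 = (16 - 9) - 22 = 7 - 22 = -15)
o*10 = -15*10 = -150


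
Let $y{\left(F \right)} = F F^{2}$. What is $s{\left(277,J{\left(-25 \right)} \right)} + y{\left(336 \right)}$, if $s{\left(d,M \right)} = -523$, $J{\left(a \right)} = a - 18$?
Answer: $37932533$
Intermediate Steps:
$J{\left(a \right)} = -18 + a$
$y{\left(F \right)} = F^{3}$
$s{\left(277,J{\left(-25 \right)} \right)} + y{\left(336 \right)} = -523 + 336^{3} = -523 + 37933056 = 37932533$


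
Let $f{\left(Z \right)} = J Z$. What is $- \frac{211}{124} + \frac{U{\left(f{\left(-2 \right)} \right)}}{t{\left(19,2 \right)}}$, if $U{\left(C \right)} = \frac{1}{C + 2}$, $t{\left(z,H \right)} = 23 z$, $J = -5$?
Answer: $- \frac{138295}{81282} \approx -1.7014$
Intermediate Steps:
$f{\left(Z \right)} = - 5 Z$
$U{\left(C \right)} = \frac{1}{2 + C}$
$- \frac{211}{124} + \frac{U{\left(f{\left(-2 \right)} \right)}}{t{\left(19,2 \right)}} = - \frac{211}{124} + \frac{1}{\left(2 - -10\right) 23 \cdot 19} = \left(-211\right) \frac{1}{124} + \frac{1}{\left(2 + 10\right) 437} = - \frac{211}{124} + \frac{1}{12} \cdot \frac{1}{437} = - \frac{211}{124} + \frac{1}{5244} = - \frac{138295}{81282}$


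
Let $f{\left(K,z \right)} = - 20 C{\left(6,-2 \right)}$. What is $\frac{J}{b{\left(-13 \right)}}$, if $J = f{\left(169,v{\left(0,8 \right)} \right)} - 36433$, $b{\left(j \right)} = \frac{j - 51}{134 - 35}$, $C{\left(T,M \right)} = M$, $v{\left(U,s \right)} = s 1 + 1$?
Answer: $\frac{3602907}{64} \approx 56295.0$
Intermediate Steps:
$v{\left(U,s \right)} = 1 + s$ ($v{\left(U,s \right)} = s + 1 = 1 + s$)
$f{\left(K,z \right)} = 40$ ($f{\left(K,z \right)} = \left(-20\right) \left(-2\right) = 40$)
$b{\left(j \right)} = - \frac{17}{33} + \frac{j}{99}$ ($b{\left(j \right)} = \frac{-51 + j}{99} = \left(-51 + j\right) \frac{1}{99} = - \frac{17}{33} + \frac{j}{99}$)
$J = -36393$ ($J = 40 - 36433 = -36393$)
$\frac{J}{b{\left(-13 \right)}} = - \frac{36393}{- \frac{17}{33} + \frac{1}{99} \left(-13\right)} = - \frac{36393}{- \frac{17}{33} - \frac{13}{99}} = - \frac{36393}{- \frac{64}{99}} = \left(-36393\right) \left(- \frac{99}{64}\right) = \frac{3602907}{64}$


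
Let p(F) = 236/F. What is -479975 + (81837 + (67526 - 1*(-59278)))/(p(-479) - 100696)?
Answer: -23151031698539/48233620 ≈ -4.7998e+5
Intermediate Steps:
-479975 + (81837 + (67526 - 1*(-59278)))/(p(-479) - 100696) = -479975 + (81837 + (67526 - 1*(-59278)))/(236/(-479) - 100696) = -479975 + (81837 + (67526 + 59278))/(236*(-1/479) - 100696) = -479975 + (81837 + 126804)/(-236/479 - 100696) = -479975 + 208641/(-48233620/479) = -479975 + 208641*(-479/48233620) = -479975 - 99939039/48233620 = -23151031698539/48233620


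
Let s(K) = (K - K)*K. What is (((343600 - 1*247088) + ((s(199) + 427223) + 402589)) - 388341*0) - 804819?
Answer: 121505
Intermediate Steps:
s(K) = 0 (s(K) = 0*K = 0)
(((343600 - 1*247088) + ((s(199) + 427223) + 402589)) - 388341*0) - 804819 = (((343600 - 1*247088) + ((0 + 427223) + 402589)) - 388341*0) - 804819 = (((343600 - 247088) + (427223 + 402589)) + 0) - 804819 = ((96512 + 829812) + 0) - 804819 = (926324 + 0) - 804819 = 926324 - 804819 = 121505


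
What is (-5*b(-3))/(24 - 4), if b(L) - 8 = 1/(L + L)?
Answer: -47/24 ≈ -1.9583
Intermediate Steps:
b(L) = 8 + 1/(2*L) (b(L) = 8 + 1/(L + L) = 8 + 1/(2*L))
(-5*b(-3))/(24 - 4) = (-5*(8 + (1/2)/(-3)))/(24 - 4) = -5*(8 + (1/2)*(-1/3))/20 = -5*(8 - 1/6)*(1/20) = -5*47/6*(1/20) = -235/6*1/20 = -47/24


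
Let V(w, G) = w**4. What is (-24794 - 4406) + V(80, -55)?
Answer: 40930800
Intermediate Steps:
(-24794 - 4406) + V(80, -55) = (-24794 - 4406) + 80**4 = -29200 + 40960000 = 40930800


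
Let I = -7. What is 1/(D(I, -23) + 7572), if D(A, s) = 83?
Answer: 1/7655 ≈ 0.00013063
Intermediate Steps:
1/(D(I, -23) + 7572) = 1/(83 + 7572) = 1/7655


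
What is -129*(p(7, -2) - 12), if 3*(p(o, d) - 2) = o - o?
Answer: 1290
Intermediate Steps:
p(o, d) = 2 (p(o, d) = 2 + (o - o)/3 = 2 + (⅓)*0 = 2 + 0 = 2)
-129*(p(7, -2) - 12) = -129*(2 - 12) = -129*(-10) = 1290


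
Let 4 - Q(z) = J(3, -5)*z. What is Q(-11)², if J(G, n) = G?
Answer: 1369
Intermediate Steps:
Q(z) = 4 - 3*z
Q(-11)² = (4 - 3*(-11))² = (4 + 33)² = 37² = 1369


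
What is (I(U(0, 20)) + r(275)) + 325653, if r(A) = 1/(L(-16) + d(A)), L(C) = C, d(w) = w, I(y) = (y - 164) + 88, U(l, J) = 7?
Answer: 84326257/259 ≈ 3.2558e+5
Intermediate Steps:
I(y) = -76 + y (I(y) = (-164 + y) + 88 = -76 + y)
r(A) = 1/(-16 + A)
(I(U(0, 20)) + r(275)) + 325653 = ((-76 + 7) + 1/(-16 + 275)) + 325653 = (-69 + 1/259) + 325653 = -17870/259 + 325653 = 84326257/259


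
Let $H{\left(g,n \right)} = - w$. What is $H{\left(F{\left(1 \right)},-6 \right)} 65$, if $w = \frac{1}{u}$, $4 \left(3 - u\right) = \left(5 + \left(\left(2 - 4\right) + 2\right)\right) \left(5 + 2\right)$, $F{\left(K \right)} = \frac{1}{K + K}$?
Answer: $\frac{260}{23} \approx 11.304$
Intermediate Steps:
$F{\left(K \right)} = \frac{1}{2 K}$
$u = - \frac{23}{4}$ ($u = 3 - \frac{\left(5 + \left(\left(2 - 4\right) + 2\right)\right) \left(5 + 2\right)}{4} = 3 - \frac{\left(5 + \left(-2 + 2\right)\right) 7}{4} = 3 - \frac{\left(5 + 0\right) 7}{4} = 3 - \frac{5 \cdot 7}{4} = 3 - \frac{35}{4} = - \frac{23}{4} \approx -5.75$)
$w = - \frac{4}{23}$ ($w = \frac{1}{- \frac{23}{4}} = - \frac{4}{23} \approx -0.17391$)
$H{\left(g,n \right)} = \frac{4}{23}$ ($H{\left(g,n \right)} = \left(-1\right) \left(- \frac{4}{23}\right) = \frac{4}{23}$)
$H{\left(F{\left(1 \right)},-6 \right)} 65 = \frac{4}{23} \cdot 65 = \frac{260}{23}$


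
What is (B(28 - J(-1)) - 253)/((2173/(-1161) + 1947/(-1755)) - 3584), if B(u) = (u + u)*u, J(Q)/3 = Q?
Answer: -125951085/270691526 ≈ -0.46529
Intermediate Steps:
J(Q) = 3*Q
B(u) = 2*u² (B(u) = (2*u)*u = 2*u²)
(B(28 - J(-1)) - 253)/((2173/(-1161) + 1947/(-1755)) - 3584) = (2*(28 - 3*(-1))² - 253)/((2173/(-1161) + 1947/(-1755)) - 3584) = (2*(28 - 1*(-3))² - 253)/((2173*(-1/1161) + 1947*(-1/1755)) - 3584) = (2*(28 + 3)² - 253)/((-2173/1161 - 649/585) - 3584) = (2*31² - 253)/(-224966/75465 - 3584) = (2*961 - 253)/(-270691526/75465) = (1922 - 253)*(-75465/270691526) = 1669*(-75465/270691526) = -125951085/270691526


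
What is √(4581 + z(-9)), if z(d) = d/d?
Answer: √4582 ≈ 67.690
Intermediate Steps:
z(d) = 1
√(4581 + z(-9)) = √(4581 + 1) = √4582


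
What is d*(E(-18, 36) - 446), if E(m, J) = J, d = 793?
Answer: -325130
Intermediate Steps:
d*(E(-18, 36) - 446) = 793*(36 - 446) = 793*(-410) = -325130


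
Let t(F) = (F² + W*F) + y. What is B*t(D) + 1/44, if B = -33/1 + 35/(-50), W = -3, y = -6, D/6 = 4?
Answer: -3692167/220 ≈ -16783.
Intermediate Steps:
D = 24 (D = 6*4 = 24)
B = -337/10 (B = -33*1 + 35*(-1/50) = -33 - 7/10 = -337/10 ≈ -33.700)
t(F) = -6 + F² - 3*F (t(F) = (F² - 3*F) - 6 = -6 + F² - 3*F)
B*t(D) + 1/44 = -337*(-6 + 24² - 3*24)/10 + 1/44 = -337*(-6 + 576 - 72)/10 + 1/44 = -337/10*498 + 1/44 = -83913/5 + 1/44 = -3692167/220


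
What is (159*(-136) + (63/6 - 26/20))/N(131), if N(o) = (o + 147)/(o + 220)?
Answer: -18966987/695 ≈ -27291.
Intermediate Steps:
N(o) = (147 + o)/(220 + o)
(159*(-136) + (63/6 - 26/20))/N(131) = (159*(-136) + (63/6 - 26/20))/(((147 + 131)/(220 + 131))) = (-21624 + (63*(⅙) - 26*1/20))/((278/351)) = (-21624 + (21/2 - 13/10))/(((1/351)*278)) = (-21624 + 46/5)/(278/351) = -108074/5*351/278 = -18966987/695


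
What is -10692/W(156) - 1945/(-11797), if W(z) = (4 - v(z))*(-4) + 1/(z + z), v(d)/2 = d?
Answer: -38606030663/4534589845 ≈ -8.5137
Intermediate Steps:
v(d) = 2*d
W(z) = -16 + 1/(2*z) + 8*z (W(z) = (4 - 2*z)*(-4) + 1/(z + z) = (4 - 2*z)*(-4) + 1/(2*z) = (-16 + 8*z) + 1/(2*z) = -16 + 1/(2*z) + 8*z)
-10692/W(156) - 1945/(-11797) = -10692/(-16 + (½)/156 + 8*156) - 1945/(-11797) = -10692/(-16 + (½)*(1/156) + 1248) - 1945*(-1/11797) = -10692/(-16 + 1/312 + 1248) + 1945/11797 = -10692/384385/312 + 1945/11797 = -10692*312/384385 + 1945/11797 = -3335904/384385 + 1945/11797 = -38606030663/4534589845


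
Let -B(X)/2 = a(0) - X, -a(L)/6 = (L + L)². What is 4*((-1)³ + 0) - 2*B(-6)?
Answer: 20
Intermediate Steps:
a(L) = -24*L² (a(L) = -6*(L + L)² = -6*4*L² = -24*L²)
B(X) = 2*X (B(X) = -2*(-24*0² - X) = -2*(-24*0 - X) = -2*(0 - X) = -(-2)*X = 2*X)
4*((-1)³ + 0) - 2*B(-6) = 4*((-1)³ + 0) - 4*(-6) = 4*(-1 + 0) - 2*(-12) = 4*(-1) + 24 = -4 + 24 = 20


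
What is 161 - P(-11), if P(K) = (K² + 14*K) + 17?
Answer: 177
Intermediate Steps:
P(K) = 17 + K² + 14*K
161 - P(-11) = 161 - (17 + (-11)² + 14*(-11)) = 161 - (17 + 121 - 154) = 161 - 1*(-16) = 161 + 16 = 177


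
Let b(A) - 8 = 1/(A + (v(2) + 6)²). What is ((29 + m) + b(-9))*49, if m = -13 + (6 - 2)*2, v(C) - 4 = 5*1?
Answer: 338737/216 ≈ 1568.2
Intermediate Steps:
v(C) = 9 (v(C) = 4 + 5*1 = 4 + 5 = 9)
m = -5 (m = -13 + 4*2 = -13 + 8 = -5)
b(A) = 8 + 1/(225 + A) (b(A) = 8 + 1/(A + (9 + 6)²) = 8 + 1/(A + 15²) = 8 + 1/(A + 225) = 8 + 1/(225 + A))
((29 + m) + b(-9))*49 = ((29 - 5) + (1801 + 8*(-9))/(225 - 9))*49 = (24 + (1801 - 72)/216)*49 = (24 + (1/216)*1729)*49 = (24 + 1729/216)*49 = (6913/216)*49 = 338737/216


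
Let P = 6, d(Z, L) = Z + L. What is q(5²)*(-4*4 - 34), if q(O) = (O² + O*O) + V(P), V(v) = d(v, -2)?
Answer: -62700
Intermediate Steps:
d(Z, L) = L + Z
V(v) = -2 + v
q(O) = 4 + 2*O² (q(O) = (O² + O*O) + (-2 + 6) = (O² + O²) + 4 = 2*O² + 4 = 4 + 2*O²)
q(5²)*(-4*4 - 34) = (4 + 2*(5²)²)*(-4*4 - 34) = (4 + 2*25²)*(-16 - 34) = (4 + 2*625)*(-50) = (4 + 1250)*(-50) = 1254*(-50) = -62700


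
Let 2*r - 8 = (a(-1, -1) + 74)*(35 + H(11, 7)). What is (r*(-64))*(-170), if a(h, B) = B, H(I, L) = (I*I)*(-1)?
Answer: -34108800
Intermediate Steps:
H(I, L) = -I² (H(I, L) = I²*(-1) = -I²)
r = -3135 (r = 4 + ((-1 + 74)*(35 - 1*11²))/2 = 4 + (73*(35 - 1*121))/2 = 4 + (73*(35 - 121))/2 = 4 + (73*(-86))/2 = 4 + (½)*(-6278) = 4 - 3139 = -3135)
(r*(-64))*(-170) = -3135*(-64)*(-170) = 200640*(-170) = -34108800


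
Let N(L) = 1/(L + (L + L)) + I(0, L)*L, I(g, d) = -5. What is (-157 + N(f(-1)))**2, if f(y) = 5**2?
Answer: 447280201/5625 ≈ 79517.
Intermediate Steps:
f(y) = 25
N(L) = -5*L + 1/(3*L) (N(L) = 1/(L + (L + L)) - 5*L = 1/(L + 2*L) - 5*L = 1/(3*L) - 5*L = -5*L + 1/(3*L))
(-157 + N(f(-1)))**2 = (-157 + (-5*25 + (1/3)/25))**2 = (-157 + (-125 + (1/3)*(1/25)))**2 = (-157 + (-125 + 1/75))**2 = (-157 - 9374/75)**2 = (-21149/75)**2 = 447280201/5625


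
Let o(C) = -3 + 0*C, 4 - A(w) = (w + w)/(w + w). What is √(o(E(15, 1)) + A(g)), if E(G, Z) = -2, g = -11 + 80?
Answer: 0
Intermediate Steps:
g = 69
A(w) = 3 (A(w) = 4 - (w + w)/(w + w) = 4 - 2*w/(2*w) = 4 - 2*w*1/(2*w) = 4 - 1*1 = 4 - 1 = 3)
o(C) = -3 (o(C) = -3 + 0 = -3)
√(o(E(15, 1)) + A(g)) = √(-3 + 3) = √0 = 0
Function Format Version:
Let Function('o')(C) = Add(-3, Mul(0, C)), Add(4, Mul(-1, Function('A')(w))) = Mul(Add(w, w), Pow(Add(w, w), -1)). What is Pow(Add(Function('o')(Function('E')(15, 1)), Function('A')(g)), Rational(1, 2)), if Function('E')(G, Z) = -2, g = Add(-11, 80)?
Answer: 0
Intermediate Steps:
g = 69
Function('A')(w) = 3 (Function('A')(w) = Add(4, Mul(-1, Mul(Add(w, w), Pow(Add(w, w), -1)))) = Add(4, Mul(-1, Mul(Mul(2, w), Pow(Mul(2, w), -1)))) = Add(4, Mul(-1, Mul(Mul(2, w), Mul(Rational(1, 2), Pow(w, -1))))) = Add(4, Mul(-1, 1)) = Add(4, -1) = 3)
Function('o')(C) = -3 (Function('o')(C) = Add(-3, 0) = -3)
Pow(Add(Function('o')(Function('E')(15, 1)), Function('A')(g)), Rational(1, 2)) = Pow(Add(-3, 3), Rational(1, 2)) = Pow(0, Rational(1, 2)) = 0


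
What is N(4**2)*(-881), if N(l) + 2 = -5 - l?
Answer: 20263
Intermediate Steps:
N(l) = -7 - l (N(l) = -2 + (-5 - l) = -7 - l)
N(4**2)*(-881) = (-7 - 1*4**2)*(-881) = (-7 - 1*16)*(-881) = (-7 - 16)*(-881) = -23*(-881) = 20263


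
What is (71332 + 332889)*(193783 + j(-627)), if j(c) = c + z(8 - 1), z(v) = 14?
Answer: 78083370570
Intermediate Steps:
j(c) = 14 + c (j(c) = c + 14 = 14 + c)
(71332 + 332889)*(193783 + j(-627)) = (71332 + 332889)*(193783 + (14 - 627)) = 404221*(193783 - 613) = 404221*193170 = 78083370570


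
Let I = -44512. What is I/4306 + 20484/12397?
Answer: -231805580/26690741 ≈ -8.6849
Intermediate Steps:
I/4306 + 20484/12397 = -44512/4306 + 20484/12397 = -44512*1/4306 + 20484*(1/12397) = -22256/2153 + 20484/12397 = -231805580/26690741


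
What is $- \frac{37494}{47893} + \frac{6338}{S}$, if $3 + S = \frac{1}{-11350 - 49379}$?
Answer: $- \frac{9220432954929}{4362764942} \approx -2113.4$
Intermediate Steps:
$S = - \frac{182188}{60729}$ ($S = -3 + \frac{1}{-11350 - 49379} = -3 + \frac{1}{-60729} = -3 - \frac{1}{60729} = - \frac{182188}{60729} \approx -3.0$)
$- \frac{37494}{47893} + \frac{6338}{S} = - \frac{37494}{47893} + \frac{6338}{- \frac{182188}{60729}} = \left(-37494\right) \frac{1}{47893} + 6338 \left(- \frac{60729}{182188}\right) = - \frac{37494}{47893} - \frac{192450201}{91094} = - \frac{9220432954929}{4362764942}$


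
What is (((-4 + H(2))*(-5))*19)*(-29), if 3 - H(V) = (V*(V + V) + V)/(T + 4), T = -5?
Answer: 24795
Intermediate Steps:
H(V) = 3 + V + 2*V**2 (H(V) = 3 - (V*(V + V) + V)/(-5 + 4) = 3 - (V*(2*V) + V)/(-1) = 3 - (2*V**2 + V)*(-1) = 3 - (V + 2*V**2)*(-1) = 3 - (-V - 2*V**2) = 3 + (V + 2*V**2) = 3 + V + 2*V**2)
(((-4 + H(2))*(-5))*19)*(-29) = (((-4 + (3 + 2 + 2*2**2))*(-5))*19)*(-29) = (((-4 + (3 + 2 + 2*4))*(-5))*19)*(-29) = (((-4 + (3 + 2 + 8))*(-5))*19)*(-29) = (((-4 + 13)*(-5))*19)*(-29) = ((9*(-5))*19)*(-29) = -45*19*(-29) = -855*(-29) = 24795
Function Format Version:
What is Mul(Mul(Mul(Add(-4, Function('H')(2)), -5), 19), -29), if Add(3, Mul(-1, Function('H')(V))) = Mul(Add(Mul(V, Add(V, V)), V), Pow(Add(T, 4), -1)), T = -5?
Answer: 24795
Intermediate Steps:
Function('H')(V) = Add(3, V, Mul(2, Pow(V, 2))) (Function('H')(V) = Add(3, Mul(-1, Mul(Add(Mul(V, Add(V, V)), V), Pow(Add(-5, 4), -1)))) = Add(3, Mul(-1, Mul(Add(Mul(V, Mul(2, V)), V), Pow(-1, -1)))) = Add(3, Mul(-1, Mul(Add(Mul(2, Pow(V, 2)), V), -1))) = Add(3, Mul(-1, Mul(Add(V, Mul(2, Pow(V, 2))), -1))) = Add(3, Mul(-1, Add(Mul(-1, V), Mul(-2, Pow(V, 2))))) = Add(3, Add(V, Mul(2, Pow(V, 2)))) = Add(3, V, Mul(2, Pow(V, 2))))
Mul(Mul(Mul(Add(-4, Function('H')(2)), -5), 19), -29) = Mul(Mul(Mul(Add(-4, Add(3, 2, Mul(2, Pow(2, 2)))), -5), 19), -29) = Mul(Mul(Mul(Add(-4, Add(3, 2, Mul(2, 4))), -5), 19), -29) = Mul(Mul(Mul(Add(-4, Add(3, 2, 8)), -5), 19), -29) = Mul(Mul(Mul(Add(-4, 13), -5), 19), -29) = Mul(Mul(Mul(9, -5), 19), -29) = Mul(Mul(-45, 19), -29) = Mul(-855, -29) = 24795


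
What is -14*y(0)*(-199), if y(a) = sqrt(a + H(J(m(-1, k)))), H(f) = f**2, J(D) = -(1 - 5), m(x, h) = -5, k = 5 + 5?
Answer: 11144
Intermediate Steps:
k = 10
J(D) = 4 (J(D) = -1*(-4) = 4)
y(a) = sqrt(16 + a) (y(a) = sqrt(a + 4**2) = sqrt(a + 16) = sqrt(16 + a))
-14*y(0)*(-199) = -14*sqrt(16 + 0)*(-199) = -14*sqrt(16)*(-199) = -14*4*(-199) = -56*(-199) = 11144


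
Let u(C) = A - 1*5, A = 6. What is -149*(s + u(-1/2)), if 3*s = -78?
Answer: 3725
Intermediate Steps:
s = -26 (s = (⅓)*(-78) = -26)
u(C) = 1 (u(C) = 6 - 1*5 = 6 - 5 = 1)
-149*(s + u(-1/2)) = -149*(-26 + 1) = -149*(-25) = 3725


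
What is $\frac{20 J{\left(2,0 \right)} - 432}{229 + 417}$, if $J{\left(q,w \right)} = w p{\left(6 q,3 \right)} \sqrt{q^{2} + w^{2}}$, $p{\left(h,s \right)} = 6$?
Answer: $- \frac{216}{323} \approx -0.66873$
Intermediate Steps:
$J{\left(q,w \right)} = 6 w \sqrt{q^{2} + w^{2}}$ ($J{\left(q,w \right)} = w 6 \sqrt{q^{2} + w^{2}} = 6 w \sqrt{q^{2} + w^{2}}$)
$\frac{20 J{\left(2,0 \right)} - 432}{229 + 417} = \frac{20 \cdot 6 \cdot 0 \sqrt{2^{2} + 0^{2}} - 432}{229 + 417} = \frac{20 \cdot 6 \cdot 0 \sqrt{4 + 0} - 432}{646} = \left(20 \cdot 6 \cdot 0 \sqrt{4} - 432\right) \frac{1}{646} = \left(20 \cdot 6 \cdot 0 \cdot 2 - 432\right) \frac{1}{646} = \left(20 \cdot 0 - 432\right) \frac{1}{646} = \left(0 - 432\right) \frac{1}{646} = \left(-432\right) \frac{1}{646} = - \frac{216}{323}$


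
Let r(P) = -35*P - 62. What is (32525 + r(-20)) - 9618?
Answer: 23545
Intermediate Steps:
r(P) = -62 - 35*P
(32525 + r(-20)) - 9618 = (32525 + (-62 - 35*(-20))) - 9618 = (32525 + (-62 + 700)) - 9618 = (32525 + 638) - 9618 = 33163 - 9618 = 23545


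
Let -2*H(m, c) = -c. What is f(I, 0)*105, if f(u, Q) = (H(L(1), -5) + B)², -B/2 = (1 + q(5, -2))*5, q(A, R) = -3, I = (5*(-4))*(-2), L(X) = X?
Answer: 128625/4 ≈ 32156.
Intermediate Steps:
I = 40 (I = -20*(-2) = 40)
H(m, c) = c/2 (H(m, c) = -(-1)*c/2 = c/2)
B = 20 (B = -2*(1 - 3)*5 = -(-4)*5 = -2*(-10) = 20)
f(u, Q) = 1225/4 (f(u, Q) = ((½)*(-5) + 20)² = (-5/2 + 20)² = (35/2)² = 1225/4)
f(I, 0)*105 = (1225/4)*105 = 128625/4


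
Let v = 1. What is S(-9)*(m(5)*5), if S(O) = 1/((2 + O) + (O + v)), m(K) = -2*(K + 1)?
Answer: 4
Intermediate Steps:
m(K) = -2 - 2*K (m(K) = -2*(1 + K) = -2 - 2*K)
S(O) = 1/(3 + 2*O) (S(O) = 1/((2 + O) + (O + 1)) = 1/((2 + O) + (1 + O)) = 1/(3 + 2*O))
S(-9)*(m(5)*5) = ((-2 - 2*5)*5)/(3 + 2*(-9)) = ((-2 - 10)*5)/(3 - 18) = (-12*5)/(-15) = -1/15*(-60) = 4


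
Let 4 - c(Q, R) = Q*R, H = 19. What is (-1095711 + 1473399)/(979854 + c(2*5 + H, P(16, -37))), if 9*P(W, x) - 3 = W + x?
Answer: 94422/244979 ≈ 0.38543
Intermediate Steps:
P(W, x) = ⅓ + W/9 + x/9 (P(W, x) = ⅓ + (W + x)/9 = ⅓ + (W/9 + x/9) = ⅓ + W/9 + x/9)
c(Q, R) = 4 - Q*R
(-1095711 + 1473399)/(979854 + c(2*5 + H, P(16, -37))) = (-1095711 + 1473399)/(979854 + (4 - (2*5 + 19)*(⅓ + (⅑)*16 + (⅑)*(-37)))) = 377688/(979854 + (4 - (10 + 19)*(⅓ + 16/9 - 37/9))) = 377688/(979854 + (4 - 1*29*(-2))) = 377688/(979854 + (4 + 58)) = 377688/(979854 + 62) = 377688/979916 = 377688*(1/979916) = 94422/244979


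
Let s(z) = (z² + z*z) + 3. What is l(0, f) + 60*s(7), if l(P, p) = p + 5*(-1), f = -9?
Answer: 6046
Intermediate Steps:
s(z) = 3 + 2*z² (s(z) = (z² + z²) + 3 = 2*z² + 3 = 3 + 2*z²)
l(P, p) = -5 + p (l(P, p) = p - 5 = -5 + p)
l(0, f) + 60*s(7) = (-5 - 9) + 60*(3 + 2*7²) = -14 + 60*(3 + 2*49) = -14 + 60*(3 + 98) = -14 + 60*101 = -14 + 6060 = 6046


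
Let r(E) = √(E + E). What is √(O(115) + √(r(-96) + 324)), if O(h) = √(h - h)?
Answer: √2*(81 + 2*I*√3)^(¼) ≈ 4.2434 + 0.045343*I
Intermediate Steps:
r(E) = √2*√E (r(E) = √(2*E) = √2*√E)
O(h) = 0 (O(h) = √0 = 0)
√(O(115) + √(r(-96) + 324)) = √(0 + √(√2*√(-96) + 324)) = √(0 + √(√2*(4*I*√6) + 324)) = √(0 + √(8*I*√3 + 324)) = √(0 + √(324 + 8*I*√3)) = √(√(324 + 8*I*√3)) = (324 + 8*I*√3)^(¼)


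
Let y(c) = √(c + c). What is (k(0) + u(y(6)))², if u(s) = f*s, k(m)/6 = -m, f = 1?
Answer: 12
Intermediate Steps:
k(m) = -6*m (k(m) = 6*(-m) = -6*m)
y(c) = √2*√c (y(c) = √(2*c) = √2*√c)
u(s) = s (u(s) = 1*s = s)
(k(0) + u(y(6)))² = (-6*0 + √2*√6)² = (0 + 2*√3)² = (2*√3)² = 12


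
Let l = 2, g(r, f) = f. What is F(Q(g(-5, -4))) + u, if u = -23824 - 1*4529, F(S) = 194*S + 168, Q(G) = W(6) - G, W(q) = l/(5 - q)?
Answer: -27797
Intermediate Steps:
W(q) = 2/(5 - q)
Q(G) = -2 - G (Q(G) = -2/(-5 + 6) - G = -2/1 - G = -2*1 - G = -2 - G)
F(S) = 168 + 194*S
u = -28353 (u = -23824 - 4529 = -28353)
F(Q(g(-5, -4))) + u = (168 + 194*(-2 - 1*(-4))) - 28353 = (168 + 194*(-2 + 4)) - 28353 = (168 + 194*2) - 28353 = (168 + 388) - 28353 = 556 - 28353 = -27797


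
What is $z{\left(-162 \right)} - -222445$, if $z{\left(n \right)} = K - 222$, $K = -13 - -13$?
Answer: $222223$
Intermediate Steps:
$K = 0$ ($K = -13 + 13 = 0$)
$z{\left(n \right)} = -222$ ($z{\left(n \right)} = 0 - 222 = -222$)
$z{\left(-162 \right)} - -222445 = -222 - -222445 = -222 + 222445 = 222223$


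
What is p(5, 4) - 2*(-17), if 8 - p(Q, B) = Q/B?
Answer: 163/4 ≈ 40.750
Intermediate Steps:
p(Q, B) = 8 - Q/B
p(5, 4) - 2*(-17) = (8 - 1*5/4) - 2*(-17) = (8 - 1*5*¼) + 34 = (8 - 5/4) + 34 = 27/4 + 34 = 163/4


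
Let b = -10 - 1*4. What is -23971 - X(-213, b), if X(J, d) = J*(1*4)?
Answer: -23119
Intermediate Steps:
b = -14 (b = -10 - 4 = -14)
X(J, d) = 4*J (X(J, d) = J*4 = 4*J)
-23971 - X(-213, b) = -23971 - 4*(-213) = -23971 - 1*(-852) = -23971 + 852 = -23119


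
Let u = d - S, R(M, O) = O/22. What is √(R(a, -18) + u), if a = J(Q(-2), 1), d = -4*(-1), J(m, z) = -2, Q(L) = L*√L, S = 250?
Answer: I*√29865/11 ≈ 15.71*I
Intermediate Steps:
Q(L) = L^(3/2)
d = 4
a = -2
R(M, O) = O/22 (R(M, O) = O*(1/22) = O/22)
u = -246 (u = 4 - 1*250 = 4 - 250 = -246)
√(R(a, -18) + u) = √((1/22)*(-18) - 246) = √(-9/11 - 246) = √(-2715/11) = I*√29865/11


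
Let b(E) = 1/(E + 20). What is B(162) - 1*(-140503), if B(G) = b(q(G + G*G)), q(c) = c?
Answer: 3712932279/26426 ≈ 1.4050e+5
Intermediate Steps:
b(E) = 1/(20 + E)
B(G) = 1/(20 + G + G²) (B(G) = 1/(20 + (G + G*G)) = 1/(20 + (G + G²)) = 1/(20 + G + G²))
B(162) - 1*(-140503) = 1/(20 + 162*(1 + 162)) - 1*(-140503) = 1/(20 + 162*163) + 140503 = 1/(20 + 26406) + 140503 = 1/26426 + 140503 = 3712932279/26426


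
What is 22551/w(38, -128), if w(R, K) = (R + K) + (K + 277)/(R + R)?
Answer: -1713876/6691 ≈ -256.15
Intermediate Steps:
w(R, K) = K + R + (277 + K)/(2*R) (w(R, K) = (K + R) + (277 + K)/((2*R)) = (K + R) + (277 + K)*(1/(2*R)) = (K + R) + (277 + K)/(2*R) = K + R + (277 + K)/(2*R))
22551/w(38, -128) = 22551/(((½)*(277 - 128 + 2*38*(-128 + 38))/38)) = 22551/(((½)*(1/38)*(277 - 128 + 2*38*(-90)))) = 22551/(((½)*(1/38)*(277 - 128 - 6840))) = 22551/(((½)*(1/38)*(-6691))) = 22551/(-6691/76) = 22551*(-76/6691) = -1713876/6691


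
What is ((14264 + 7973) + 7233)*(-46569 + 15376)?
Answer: -919257710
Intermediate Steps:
((14264 + 7973) + 7233)*(-46569 + 15376) = (22237 + 7233)*(-31193) = 29470*(-31193) = -919257710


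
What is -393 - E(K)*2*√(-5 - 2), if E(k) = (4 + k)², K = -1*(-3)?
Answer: -393 - 98*I*√7 ≈ -393.0 - 259.28*I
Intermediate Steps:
K = 3
-393 - E(K)*2*√(-5 - 2) = -393 - (4 + 3)²*2*√(-5 - 2) = -393 - 7²*2*√(-7) = -393 - 49*2*I*√7 = -393 - 98*I*√7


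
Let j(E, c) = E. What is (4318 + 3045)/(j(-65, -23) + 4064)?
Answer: 7363/3999 ≈ 1.8412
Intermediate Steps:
(4318 + 3045)/(j(-65, -23) + 4064) = (4318 + 3045)/(-65 + 4064) = 7363/3999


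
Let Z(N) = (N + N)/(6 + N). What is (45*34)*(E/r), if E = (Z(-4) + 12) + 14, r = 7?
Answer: 33660/7 ≈ 4808.6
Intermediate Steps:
Z(N) = 2*N/(6 + N) (Z(N) = (2*N)/(6 + N) = 2*N/(6 + N))
E = 22 (E = (2*(-4)/(6 - 4) + 12) + 14 = (2*(-4)/2 + 12) + 14 = (2*(-4)*(½) + 12) + 14 = (-4 + 12) + 14 = 8 + 14 = 22)
(45*34)*(E/r) = (45*34)*(22/7) = 1530*(22*(⅐)) = 1530*(22/7) = 33660/7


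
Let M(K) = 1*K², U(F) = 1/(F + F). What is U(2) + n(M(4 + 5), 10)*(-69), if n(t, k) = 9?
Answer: -2483/4 ≈ -620.75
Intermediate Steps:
U(F) = 1/(2*F)
M(K) = K²
U(2) + n(M(4 + 5), 10)*(-69) = (½)/2 + 9*(-69) = (½)*(½) - 621 = ¼ - 621 = -2483/4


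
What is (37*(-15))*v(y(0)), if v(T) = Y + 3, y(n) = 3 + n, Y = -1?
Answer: -1110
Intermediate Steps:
v(T) = 2 (v(T) = -1 + 3 = 2)
(37*(-15))*v(y(0)) = (37*(-15))*2 = -555*2 = -1110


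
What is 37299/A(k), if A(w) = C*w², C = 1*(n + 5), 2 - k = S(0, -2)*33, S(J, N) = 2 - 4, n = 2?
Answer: 37299/32368 ≈ 1.1523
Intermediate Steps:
S(J, N) = -2
k = 68 (k = 2 - (-2)*33 = 2 - 1*(-66) = 2 + 66 = 68)
C = 7 (C = 1*(2 + 5) = 1*7 = 7)
A(w) = 7*w²
37299/A(k) = 37299/((7*68²)) = 37299/((7*4624)) = 37299/32368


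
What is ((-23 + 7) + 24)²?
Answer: 64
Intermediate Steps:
((-23 + 7) + 24)² = (-16 + 24)² = 8² = 64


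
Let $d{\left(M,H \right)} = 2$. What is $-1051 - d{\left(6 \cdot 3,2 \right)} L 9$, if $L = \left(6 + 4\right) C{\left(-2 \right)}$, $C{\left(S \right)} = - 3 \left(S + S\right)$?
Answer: $-3211$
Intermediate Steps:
$C{\left(S \right)} = - 6 S$ ($C{\left(S \right)} = - 3 \cdot 2 S = - 6 S$)
$L = 120$ ($L = \left(6 + 4\right) \left(\left(-6\right) \left(-2\right)\right) = 10 \cdot 12 = 120$)
$-1051 - d{\left(6 \cdot 3,2 \right)} L 9 = -1051 - 2 \cdot 120 \cdot 9 = -1051 - 240 \cdot 9 = -1051 - 2160 = -3211$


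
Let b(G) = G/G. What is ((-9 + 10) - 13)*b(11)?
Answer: -12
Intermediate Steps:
b(G) = 1
((-9 + 10) - 13)*b(11) = ((-9 + 10) - 13)*1 = (1 - 13)*1 = -12*1 = -12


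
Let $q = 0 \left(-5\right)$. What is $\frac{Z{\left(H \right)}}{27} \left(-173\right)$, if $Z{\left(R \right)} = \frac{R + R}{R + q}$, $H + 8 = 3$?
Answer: $- \frac{346}{27} \approx -12.815$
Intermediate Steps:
$H = -5$ ($H = -8 + 3 = -5$)
$q = 0$
$Z{\left(R \right)} = 2$ ($Z{\left(R \right)} = \frac{R + R}{R + 0} = \frac{2 R}{R} = 2$)
$\frac{Z{\left(H \right)}}{27} \left(-173\right) = \frac{2}{27} \left(-173\right) = - \frac{346}{27}$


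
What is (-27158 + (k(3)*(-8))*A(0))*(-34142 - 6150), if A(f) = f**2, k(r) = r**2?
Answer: 1094250136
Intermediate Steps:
(-27158 + (k(3)*(-8))*A(0))*(-34142 - 6150) = (-27158 + (3**2*(-8))*0**2)*(-34142 - 6150) = (-27158 + (9*(-8))*0)*(-40292) = (-27158 - 72*0)*(-40292) = (-27158 + 0)*(-40292) = -27158*(-40292) = 1094250136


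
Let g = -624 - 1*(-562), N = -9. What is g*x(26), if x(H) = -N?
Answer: -558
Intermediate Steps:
x(H) = 9 (x(H) = -1*(-9) = 9)
g = -62 (g = -624 + 562 = -62)
g*x(26) = -62*9 = -558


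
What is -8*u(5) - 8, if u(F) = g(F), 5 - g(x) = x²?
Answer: 152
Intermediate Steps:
g(x) = 5 - x²
u(F) = 5 - F²
-8*u(5) - 8 = -8*(5 - 1*5²) - 8 = -8*(5 - 1*25) - 8 = -8*(5 - 25) - 8 = -8*(-20) - 8 = 160 - 8 = 152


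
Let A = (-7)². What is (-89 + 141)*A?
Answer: 2548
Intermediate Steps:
A = 49
(-89 + 141)*A = (-89 + 141)*49 = 52*49 = 2548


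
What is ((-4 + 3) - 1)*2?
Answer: -4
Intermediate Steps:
((-4 + 3) - 1)*2 = (-1 - 1)*2 = -2*2 = -4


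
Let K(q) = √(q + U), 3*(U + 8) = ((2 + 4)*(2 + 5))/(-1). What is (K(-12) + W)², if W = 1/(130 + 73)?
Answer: -1401105/41209 + 2*I*√34/203 ≈ -34.0 + 0.057448*I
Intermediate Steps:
W = 1/203 ≈ 0.0049261
U = -22 (U = -8 + (((2 + 4)*(2 + 5))/(-1))/3 = -8 + ((6*7)*(-1))/3 = -8 + (42*(-1))/3 = -8 + (⅓)*(-42) = -8 - 14 = -22)
K(q) = √(-22 + q) (K(q) = √(q - 22) = √(-22 + q))
(K(-12) + W)² = (√(-22 - 12) + 1/203)² = (√(-34) + 1/203)² = (I*√34 + 1/203)² = (1/203 + I*√34)²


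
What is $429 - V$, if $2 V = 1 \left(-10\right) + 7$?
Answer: $\frac{861}{2} \approx 430.5$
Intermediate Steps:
$V = - \frac{3}{2}$ ($V = \frac{1 \left(-10\right) + 7}{2} = \frac{-10 + 7}{2} = \frac{1}{2} \left(-3\right) = - \frac{3}{2} \approx -1.5$)
$429 - V = 429 - - \frac{3}{2} = 429 + \frac{3}{2} = \frac{861}{2}$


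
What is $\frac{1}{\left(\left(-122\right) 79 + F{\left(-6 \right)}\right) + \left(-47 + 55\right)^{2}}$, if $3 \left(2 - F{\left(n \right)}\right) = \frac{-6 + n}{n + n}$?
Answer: $- \frac{3}{28717} \approx -0.00010447$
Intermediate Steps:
$F{\left(n \right)} = 2 - \frac{-6 + n}{6 n}$ ($F{\left(n \right)} = 2 - \frac{\left(-6 + n\right) \frac{1}{n + n}}{3} = 2 - \frac{\left(-6 + n\right) \frac{1}{2 n}}{3} = 2 - \frac{\frac{1}{2} \frac{1}{n} \left(-6 + n\right)}{3} = 2 - \frac{-6 + n}{6 n}$)
$\frac{1}{\left(\left(-122\right) 79 + F{\left(-6 \right)}\right) + \left(-47 + 55\right)^{2}} = \frac{1}{\left(\left(-122\right) 79 + \left(\frac{11}{6} + \frac{1}{-6}\right)\right) + \left(-47 + 55\right)^{2}} = \frac{1}{\left(-9638 + \left(\frac{11}{6} - \frac{1}{6}\right)\right) + 8^{2}} = \frac{1}{\left(-9638 + \frac{5}{3}\right) + 64} = \frac{1}{- \frac{28909}{3} + 64} = \frac{1}{- \frac{28717}{3}} = - \frac{3}{28717}$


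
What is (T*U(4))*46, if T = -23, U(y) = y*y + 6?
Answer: -23276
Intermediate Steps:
U(y) = 6 + y² (U(y) = y² + 6 = 6 + y²)
(T*U(4))*46 = -23*(6 + 4²)*46 = -23*(6 + 16)*46 = -23*22*46 = -506*46 = -23276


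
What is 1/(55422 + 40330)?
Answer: 1/95752 ≈ 1.0444e-5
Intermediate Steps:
1/(55422 + 40330) = 1/95752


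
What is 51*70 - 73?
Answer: 3497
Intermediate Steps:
51*70 - 73 = 3570 - 73 = 3497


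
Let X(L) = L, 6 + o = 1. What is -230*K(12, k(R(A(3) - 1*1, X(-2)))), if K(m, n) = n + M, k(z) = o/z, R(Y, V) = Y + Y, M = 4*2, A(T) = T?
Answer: -3105/2 ≈ -1552.5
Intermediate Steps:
o = -5 (o = -6 + 1 = -5)
M = 8
R(Y, V) = 2*Y
k(z) = -5/z
K(m, n) = 8 + n (K(m, n) = n + 8 = 8 + n)
-230*K(12, k(R(A(3) - 1*1, X(-2)))) = -230*(8 - 5*1/(2*(3 - 1*1))) = -230*(8 - 5*1/(2*(3 - 1))) = -230*(8 - 5/(2*2)) = -230*(8 - 5/4) = -230*27/4 = -3105/2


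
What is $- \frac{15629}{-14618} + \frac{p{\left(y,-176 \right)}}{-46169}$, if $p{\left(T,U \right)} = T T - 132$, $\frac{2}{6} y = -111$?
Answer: $- \frac{897470525}{674898442} \approx -1.3298$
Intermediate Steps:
$y = -333$ ($y = 3 \left(-111\right) = -333$)
$p{\left(T,U \right)} = -132 + T^{2}$ ($p{\left(T,U \right)} = T^{2} - 132 = -132 + T^{2}$)
$- \frac{15629}{-14618} + \frac{p{\left(y,-176 \right)}}{-46169} = - \frac{15629}{-14618} + \frac{-132 + \left(-333\right)^{2}}{-46169} = \left(-15629\right) \left(- \frac{1}{14618}\right) + \left(-132 + 110889\right) \left(- \frac{1}{46169}\right) = \frac{15629}{14618} + 110757 \left(- \frac{1}{46169}\right) = \frac{15629}{14618} - \frac{110757}{46169} = - \frac{897470525}{674898442}$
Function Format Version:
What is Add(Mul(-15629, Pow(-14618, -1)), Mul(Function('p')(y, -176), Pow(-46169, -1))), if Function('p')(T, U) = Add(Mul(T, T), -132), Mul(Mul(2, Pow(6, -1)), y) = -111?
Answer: Rational(-897470525, 674898442) ≈ -1.3298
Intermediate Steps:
y = -333 (y = Mul(3, -111) = -333)
Function('p')(T, U) = Add(-132, Pow(T, 2)) (Function('p')(T, U) = Add(Pow(T, 2), -132) = Add(-132, Pow(T, 2)))
Add(Mul(-15629, Pow(-14618, -1)), Mul(Function('p')(y, -176), Pow(-46169, -1))) = Add(Mul(-15629, Pow(-14618, -1)), Mul(Add(-132, Pow(-333, 2)), Pow(-46169, -1))) = Add(Mul(-15629, Rational(-1, 14618)), Mul(Add(-132, 110889), Rational(-1, 46169))) = Add(Rational(15629, 14618), Mul(110757, Rational(-1, 46169))) = Add(Rational(15629, 14618), Rational(-110757, 46169)) = Rational(-897470525, 674898442)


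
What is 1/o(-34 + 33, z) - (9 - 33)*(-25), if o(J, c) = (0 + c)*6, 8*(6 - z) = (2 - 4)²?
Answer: -19799/33 ≈ -599.97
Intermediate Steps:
z = 11/2 (z = 6 - (2 - 4)²/8 = 6 - ⅛*(-2)² = 6 - ⅛*4 = 6 - ½ = 11/2 ≈ 5.5000)
o(J, c) = 6*c (o(J, c) = c*6 = 6*c)
1/o(-34 + 33, z) - (9 - 33)*(-25) = 1/(6*(11/2)) - (9 - 33)*(-25) = 1/33 - (-24)*(-25) = 1/33 - 1*600 = 1/33 - 600 = -19799/33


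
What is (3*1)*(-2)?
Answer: -6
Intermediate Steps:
(3*1)*(-2) = 3*(-2) = -6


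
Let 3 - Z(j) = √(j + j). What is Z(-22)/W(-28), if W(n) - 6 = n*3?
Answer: -1/26 + I*√11/39 ≈ -0.038462 + 0.085042*I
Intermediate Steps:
Z(j) = 3 - √2*√j (Z(j) = 3 - √(j + j) = 3 - √(2*j) = 3 - √2*√j)
W(n) = 6 + 3*n (W(n) = 6 + n*3 = 6 + 3*n)
Z(-22)/W(-28) = (3 - √2*√(-22))/(6 + 3*(-28)) = (3 - √2*I*√22)/(6 - 84) = (3 - 2*I*√11)/(-78) = (3 - 2*I*√11)*(-1/78) = -1/26 + I*√11/39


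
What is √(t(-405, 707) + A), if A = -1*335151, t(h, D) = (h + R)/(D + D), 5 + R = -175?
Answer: 3*I*√74455599554/1414 ≈ 578.92*I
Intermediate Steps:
R = -180 (R = -5 - 175 = -180)
t(h, D) = (-180 + h)/(2*D) (t(h, D) = (h - 180)/(D + D) = (-180 + h)/((2*D)) = (-180 + h)*(1/(2*D)) = (-180 + h)/(2*D))
A = -335151
√(t(-405, 707) + A) = √((½)*(-180 - 405)/707 - 335151) = √((½)*(1/707)*(-585) - 335151) = √(-585/1414 - 335151) = √(-473904099/1414) = 3*I*√74455599554/1414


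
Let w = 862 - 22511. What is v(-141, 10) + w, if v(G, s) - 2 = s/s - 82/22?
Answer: -238147/11 ≈ -21650.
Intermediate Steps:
w = -21649
v(G, s) = -8/11 (v(G, s) = 2 + (s/s - 82/22) = 2 + (1 - 82*1/22) = 2 + (1 - 41/11) = 2 - 30/11 = -8/11)
v(-141, 10) + w = -8/11 - 21649 = -238147/11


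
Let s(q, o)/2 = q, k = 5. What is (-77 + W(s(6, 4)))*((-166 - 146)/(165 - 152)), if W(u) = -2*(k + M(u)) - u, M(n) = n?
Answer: 2952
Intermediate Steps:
s(q, o) = 2*q
W(u) = -10 - 3*u (W(u) = -2*(5 + u) - u = (-10 - 2*u) - u = -10 - 3*u)
(-77 + W(s(6, 4)))*((-166 - 146)/(165 - 152)) = (-77 + (-10 - 6*6))*((-166 - 146)/(165 - 152)) = (-77 + (-10 - 3*12))*(-312/13) = (-77 + (-10 - 36))*(-312*1/13) = (-77 - 46)*(-24) = -123*(-24) = 2952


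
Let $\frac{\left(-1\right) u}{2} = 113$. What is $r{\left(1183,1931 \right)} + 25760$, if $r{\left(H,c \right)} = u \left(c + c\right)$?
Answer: $-847052$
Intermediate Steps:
$u = -226$ ($u = \left(-2\right) 113 = -226$)
$r{\left(H,c \right)} = - 452 c$ ($r{\left(H,c \right)} = - 226 \left(c + c\right) = - 226 \cdot 2 c = - 452 c$)
$r{\left(1183,1931 \right)} + 25760 = \left(-452\right) 1931 + 25760 = -872812 + 25760 = -847052$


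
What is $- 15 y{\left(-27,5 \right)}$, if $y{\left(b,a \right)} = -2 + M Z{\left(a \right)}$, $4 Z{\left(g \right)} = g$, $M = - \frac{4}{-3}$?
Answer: $5$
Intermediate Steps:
$M = \frac{4}{3}$ ($M = \left(-4\right) \left(- \frac{1}{3}\right) = \frac{4}{3} \approx 1.3333$)
$Z{\left(g \right)} = \frac{g}{4}$
$y{\left(b,a \right)} = -2 + \frac{a}{3}$ ($y{\left(b,a \right)} = -2 + \frac{4 \frac{a}{4}}{3} = -2 + \frac{a}{3}$)
$- 15 y{\left(-27,5 \right)} = - 15 \left(-2 + \frac{1}{3} \cdot 5\right) = - 15 \left(-2 + \frac{5}{3}\right) = \left(-15\right) \left(- \frac{1}{3}\right) = 5$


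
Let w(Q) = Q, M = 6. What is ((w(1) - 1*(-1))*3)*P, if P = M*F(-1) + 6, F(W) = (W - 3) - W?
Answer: -72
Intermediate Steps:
F(W) = -3 (F(W) = (-3 + W) - W = -3)
P = -12 (P = 6*(-3) + 6 = -18 + 6 = -12)
((w(1) - 1*(-1))*3)*P = ((1 - 1*(-1))*3)*(-12) = ((1 + 1)*3)*(-12) = (2*3)*(-12) = 6*(-12) = -72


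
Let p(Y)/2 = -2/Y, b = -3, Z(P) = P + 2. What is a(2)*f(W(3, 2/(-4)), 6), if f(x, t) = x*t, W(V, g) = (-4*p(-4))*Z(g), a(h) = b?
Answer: 108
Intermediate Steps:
Z(P) = 2 + P
a(h) = -3
p(Y) = -4/Y (p(Y) = 2*(-2/Y) = -4/Y)
W(V, g) = -8 - 4*g (W(V, g) = (-(-16)/(-4))*(2 + g) = (-(-16)*(-1)/4)*(2 + g) = (-4*1)*(2 + g) = -4*(2 + g) = -8 - 4*g)
f(x, t) = t*x
a(2)*f(W(3, 2/(-4)), 6) = -18*(-8 - 8/(-4)) = -18*(-8 - 8*(-1)/4) = -18*(-8 - 4*(-½)) = -18*(-8 + 2) = -18*(-6) = -3*(-36) = 108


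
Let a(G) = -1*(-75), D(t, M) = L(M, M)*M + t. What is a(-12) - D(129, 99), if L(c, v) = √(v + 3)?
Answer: -54 - 99*√102 ≈ -1053.9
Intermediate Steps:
L(c, v) = √(3 + v)
D(t, M) = t + M*√(3 + M) (D(t, M) = √(3 + M)*M + t = M*√(3 + M) + t = t + M*√(3 + M))
a(G) = 75
a(-12) - D(129, 99) = 75 - (129 + 99*√(3 + 99)) = 75 - (129 + 99*√102) = 75 + (-129 - 99*√102) = -54 - 99*√102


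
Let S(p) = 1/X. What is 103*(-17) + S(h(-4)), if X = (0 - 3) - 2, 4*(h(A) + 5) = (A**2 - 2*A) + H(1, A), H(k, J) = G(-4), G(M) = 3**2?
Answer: -8756/5 ≈ -1751.2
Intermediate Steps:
G(M) = 9
H(k, J) = 9
h(A) = -11/4 - A/2 + A**2/4 (h(A) = -5 + ((A**2 - 2*A) + 9)/4 = -5 + (9 + A**2 - 2*A)/4 = -5 + (9/4 - A/2 + A**2/4) = -11/4 - A/2 + A**2/4)
X = -5 (X = -3 - 2 = -5)
S(p) = -1/5 (S(p) = 1/(-5) = -1/5)
103*(-17) + S(h(-4)) = 103*(-17) - 1/5 = -1751 - 1/5 = -8756/5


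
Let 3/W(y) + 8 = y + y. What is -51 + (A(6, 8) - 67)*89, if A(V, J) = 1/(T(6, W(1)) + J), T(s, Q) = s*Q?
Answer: -29981/5 ≈ -5996.2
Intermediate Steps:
W(y) = 3/(-8 + 2*y) (W(y) = 3/(-8 + (y + y)) = 3/(-8 + 2*y))
T(s, Q) = Q*s
A(V, J) = 1/(-3 + J) (A(V, J) = 1/((3/(2*(-4 + 1)))*6 + J) = 1/(((3/2)/(-3))*6 + J) = 1/(((3/2)*(-⅓))*6 + J) = 1/(-½*6 + J) = 1/(-3 + J))
-51 + (A(6, 8) - 67)*89 = -51 + (1/(-3 + 8) - 67)*89 = -51 + (1/5 - 67)*89 = -51 + (⅕ - 67)*89 = -51 - 334/5*89 = -51 - 29726/5 = -29981/5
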